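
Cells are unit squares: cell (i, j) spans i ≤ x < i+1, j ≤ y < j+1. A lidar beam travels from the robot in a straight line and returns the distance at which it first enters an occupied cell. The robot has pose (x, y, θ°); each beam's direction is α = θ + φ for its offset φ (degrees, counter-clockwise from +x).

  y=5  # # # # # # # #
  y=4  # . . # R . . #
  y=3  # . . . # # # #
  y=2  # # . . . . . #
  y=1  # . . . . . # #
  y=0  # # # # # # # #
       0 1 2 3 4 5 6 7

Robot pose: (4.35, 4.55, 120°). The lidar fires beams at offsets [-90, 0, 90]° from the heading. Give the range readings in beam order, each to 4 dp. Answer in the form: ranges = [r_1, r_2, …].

beam 1: φ=-90°, α=30°
  cosα=0.8660 sinα=0.5000 | (4,4) | tMaxX 0.7506 tMaxY 0.9000 | tΔX 1.1547 tΔY 2.0000
    t=0.7506 [x] (5,4)
    t=0.9000 [y] (5,5) — stop
  → r_1 = 0.9000
beam 2: φ=0°, α=120°
  cosα=-0.5000 sinα=0.8660 | (4,4) | tMaxX 0.7000 tMaxY 0.5196 | tΔX 2.0000 tΔY 1.1547
    t=0.5196 [y] (4,5) — stop
  → r_2 = 0.5196
beam 3: φ=90°, α=210°
  cosα=-0.8660 sinα=-0.5000 | (4,4) | tMaxX 0.4041 tMaxY 1.1000 | tΔX 1.1547 tΔY 2.0000
    t=0.4041 [x] (3,4) — stop
  → r_3 = 0.4041

ranges = [0.9000, 0.5196, 0.4041]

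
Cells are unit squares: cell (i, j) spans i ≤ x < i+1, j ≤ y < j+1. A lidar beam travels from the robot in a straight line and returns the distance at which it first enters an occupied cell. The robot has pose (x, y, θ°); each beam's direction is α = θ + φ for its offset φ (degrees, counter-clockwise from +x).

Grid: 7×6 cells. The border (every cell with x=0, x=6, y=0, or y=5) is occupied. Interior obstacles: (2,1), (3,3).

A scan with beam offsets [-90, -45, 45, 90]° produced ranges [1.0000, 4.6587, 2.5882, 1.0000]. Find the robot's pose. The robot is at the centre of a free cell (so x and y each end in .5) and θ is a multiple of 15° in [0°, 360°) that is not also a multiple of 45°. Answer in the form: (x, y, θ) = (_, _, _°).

Candidates: 18 free-cell centres × 16 headings = 288 poses. Raycast each; keep the one whose scan matches to 4 dp.
  (2.5, 2.5, 165°): beam 1 = 2.5882 ≠ 1.0000 ✗
  (5.5, 3.5, 345°): beam 1 = 2.5882 ≠ 1.0000 ✗
  (1.5, 3.5, 285°): beam 1 = 0.5176 ≠ 1.0000 ✗
  …
  (1.5, 2.5, 30°): r_1=1.0000, r_2=4.6587, r_3=2.5882, r_4=1.0000 — all match ✓
Unique over the lattice → pose = (1.5, 2.5, 30°).

(x, y, θ) = (1.5, 2.5, 30°)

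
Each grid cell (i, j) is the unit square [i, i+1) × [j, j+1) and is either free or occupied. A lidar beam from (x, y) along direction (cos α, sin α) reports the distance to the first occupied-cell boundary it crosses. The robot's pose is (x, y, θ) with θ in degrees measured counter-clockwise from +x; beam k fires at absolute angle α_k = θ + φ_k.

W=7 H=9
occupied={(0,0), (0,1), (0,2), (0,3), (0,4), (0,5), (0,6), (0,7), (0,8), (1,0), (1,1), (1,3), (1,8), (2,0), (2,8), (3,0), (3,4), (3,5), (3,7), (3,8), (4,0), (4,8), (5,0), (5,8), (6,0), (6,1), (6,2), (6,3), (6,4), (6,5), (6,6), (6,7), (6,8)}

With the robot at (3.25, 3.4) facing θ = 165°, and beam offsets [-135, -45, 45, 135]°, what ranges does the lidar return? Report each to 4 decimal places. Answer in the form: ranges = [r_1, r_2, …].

ranges = [3.1754, 4.5000, 2.5981, 2.7713]

beam 1: φ=-135°, α=30°
  cosα=0.8660 sinα=0.5000 | (3,3) | tMaxX 0.8660 tMaxY 1.2000 | tΔX 1.1547 tΔY 2.0000
    t=0.8660 [x] (4,3)
    t=1.2000 [y] (4,4)
    t=2.0207 [x] (5,4)
    t=3.1754 [x] (6,4) — stop
  → r_1 = 3.1754
beam 2: φ=-45°, α=120°
  cosα=-0.5000 sinα=0.8660 | (3,3) | tMaxX 0.5000 tMaxY 0.6928 | tΔX 2.0000 tΔY 1.1547
    t=0.5000 [x] (2,3)
    t=0.6928 [y] (2,4)
    t=1.8475 [y] (2,5)
    t=2.5000 [x] (1,5)
    t=3.0022 [y] (1,6)
    t=4.1569 [y] (1,7)
    t=4.5000 [x] (0,7) — stop
  → r_2 = 4.5000
beam 3: φ=45°, α=210°
  cosα=-0.8660 sinα=-0.5000 | (3,3) | tMaxX 0.2887 tMaxY 0.8000 | tΔX 1.1547 tΔY 2.0000
    t=0.2887 [x] (2,3)
    t=0.8000 [y] (2,2)
    t=1.4434 [x] (1,2)
    t=2.5981 [x] (0,2) — stop
  → r_3 = 2.5981
beam 4: φ=135°, α=300°
  cosα=0.5000 sinα=-0.8660 | (3,3) | tMaxX 1.5000 tMaxY 0.4619 | tΔX 2.0000 tΔY 1.1547
    t=0.4619 [y] (3,2)
    t=1.5000 [x] (4,2)
    t=1.6166 [y] (4,1)
    t=2.7713 [y] (4,0) — stop
  → r_4 = 2.7713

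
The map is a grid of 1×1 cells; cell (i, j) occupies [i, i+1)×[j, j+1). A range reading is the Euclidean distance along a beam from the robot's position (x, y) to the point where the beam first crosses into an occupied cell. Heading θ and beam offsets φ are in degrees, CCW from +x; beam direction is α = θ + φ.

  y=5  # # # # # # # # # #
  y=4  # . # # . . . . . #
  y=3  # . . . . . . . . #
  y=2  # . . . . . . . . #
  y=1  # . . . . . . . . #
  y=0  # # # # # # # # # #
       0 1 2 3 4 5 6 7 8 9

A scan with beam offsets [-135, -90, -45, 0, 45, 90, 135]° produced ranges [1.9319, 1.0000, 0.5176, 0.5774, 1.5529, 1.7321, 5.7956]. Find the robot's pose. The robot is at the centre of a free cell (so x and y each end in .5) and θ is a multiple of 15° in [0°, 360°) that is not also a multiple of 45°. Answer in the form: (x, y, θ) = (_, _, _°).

Enumerate (i+0.5, j+0.5, θ) over the 30 free cells and 16 admissible headings. For each, cast all 7 beams and compare to the given ranges.
  (6.5, 4.5, 255°): beam 1 = 0.5774 ≠ 1.9319 ✗
  (7.5, 2.5, 195°): beam 1 = 2.8868 ≠ 1.9319 ✗
  (5.5, 3.5, 15°): beam 1 = 2.8868 ≠ 1.9319 ✗
  (2.5, 1.5, 15°): beam 1 = 0.5774 ≠ 1.9319 ✗
  …
  (1.5, 2.5, 210°): r_1=1.9319, r_2=1.0000, r_3=0.5176, r_4=0.5774, r_5=1.5529, r_6=1.7321, r_7=5.7956 — all match ✓
No second candidate reproduces the full scan.

(x, y, θ) = (1.5, 2.5, 210°)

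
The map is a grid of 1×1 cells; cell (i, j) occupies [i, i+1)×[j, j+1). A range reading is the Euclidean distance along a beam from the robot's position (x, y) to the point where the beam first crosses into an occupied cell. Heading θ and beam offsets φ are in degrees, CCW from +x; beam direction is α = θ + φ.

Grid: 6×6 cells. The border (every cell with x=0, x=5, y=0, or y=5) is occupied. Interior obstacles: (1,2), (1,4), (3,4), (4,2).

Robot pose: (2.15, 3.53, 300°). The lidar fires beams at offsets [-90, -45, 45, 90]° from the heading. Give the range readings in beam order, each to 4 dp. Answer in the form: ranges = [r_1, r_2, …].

beam 1: φ=-90°, α=210°
  dir = (cos 210°, sin 210°) = (-0.8660, -0.5000); from cell (2,3)
  next x-line at t=0.1732, next y-line at t=1.0600; Δt_x=1.1547, Δt_y=2.0000
    x: enter (1,3) at t=0.1732
    y: enter (1,2) at t=1.0600 ← occupied
  → r_1 = 1.0600
beam 2: φ=-45°, α=255°
  dir = (cos 255°, sin 255°) = (-0.2588, -0.9659); from cell (2,3)
  next x-line at t=0.5796, next y-line at t=0.5487; Δt_x=3.8637, Δt_y=1.0353
    y: enter (2,2) at t=0.5487
    x: enter (1,2) at t=0.5796 ← occupied
  → r_2 = 0.5796
beam 3: φ=45°, α=345°
  dir = (cos 345°, sin 345°) = (0.9659, -0.2588); from cell (2,3)
  next x-line at t=0.8800, next y-line at t=2.0478; Δt_x=1.0353, Δt_y=3.8637
    x: enter (3,3) at t=0.8800
    x: enter (4,3) at t=1.9153
    y: enter (4,2) at t=2.0478 ← occupied
  → r_3 = 2.0478
beam 4: φ=90°, α=30°
  dir = (cos 30°, sin 30°) = (0.8660, 0.5000); from cell (2,3)
  next x-line at t=0.9815, next y-line at t=0.9400; Δt_x=1.1547, Δt_y=2.0000
    y: enter (2,4) at t=0.9400
    x: enter (3,4) at t=0.9815 ← occupied
  → r_4 = 0.9815

ranges = [1.0600, 0.5796, 2.0478, 0.9815]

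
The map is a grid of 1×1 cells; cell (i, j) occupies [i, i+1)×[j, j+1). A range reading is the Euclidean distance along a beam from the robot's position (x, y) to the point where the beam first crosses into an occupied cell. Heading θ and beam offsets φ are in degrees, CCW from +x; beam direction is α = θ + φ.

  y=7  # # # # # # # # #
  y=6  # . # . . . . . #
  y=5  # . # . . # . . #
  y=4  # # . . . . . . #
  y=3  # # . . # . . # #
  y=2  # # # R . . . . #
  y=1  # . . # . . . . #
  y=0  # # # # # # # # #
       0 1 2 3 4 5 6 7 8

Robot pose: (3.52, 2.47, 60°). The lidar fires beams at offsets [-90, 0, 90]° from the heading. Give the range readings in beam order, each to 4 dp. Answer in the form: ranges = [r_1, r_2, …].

ranges = [2.9400, 0.9600, 0.6004]

beam 1: φ=-90°, α=330°
  dir = (cos 330°, sin 330°) = (0.8660, -0.5000); from cell (3,2)
  next x-line at t=0.5543, next y-line at t=0.9400; Δt_x=1.1547, Δt_y=2.0000
    x: enter (4,2) at t=0.5543
    y: enter (4,1) at t=0.9400
    x: enter (5,1) at t=1.7090
    x: enter (6,1) at t=2.8637
    y: enter (6,0) at t=2.9400 ← occupied
  → r_1 = 2.9400
beam 2: φ=0°, α=60°
  dir = (cos 60°, sin 60°) = (0.5000, 0.8660); from cell (3,2)
  next x-line at t=0.9600, next y-line at t=0.6120; Δt_x=2.0000, Δt_y=1.1547
    y: enter (3,3) at t=0.6120
    x: enter (4,3) at t=0.9600 ← occupied
  → r_2 = 0.9600
beam 3: φ=90°, α=150°
  dir = (cos 150°, sin 150°) = (-0.8660, 0.5000); from cell (3,2)
  next x-line at t=0.6004, next y-line at t=1.0600; Δt_x=1.1547, Δt_y=2.0000
    x: enter (2,2) at t=0.6004 ← occupied
  → r_3 = 0.6004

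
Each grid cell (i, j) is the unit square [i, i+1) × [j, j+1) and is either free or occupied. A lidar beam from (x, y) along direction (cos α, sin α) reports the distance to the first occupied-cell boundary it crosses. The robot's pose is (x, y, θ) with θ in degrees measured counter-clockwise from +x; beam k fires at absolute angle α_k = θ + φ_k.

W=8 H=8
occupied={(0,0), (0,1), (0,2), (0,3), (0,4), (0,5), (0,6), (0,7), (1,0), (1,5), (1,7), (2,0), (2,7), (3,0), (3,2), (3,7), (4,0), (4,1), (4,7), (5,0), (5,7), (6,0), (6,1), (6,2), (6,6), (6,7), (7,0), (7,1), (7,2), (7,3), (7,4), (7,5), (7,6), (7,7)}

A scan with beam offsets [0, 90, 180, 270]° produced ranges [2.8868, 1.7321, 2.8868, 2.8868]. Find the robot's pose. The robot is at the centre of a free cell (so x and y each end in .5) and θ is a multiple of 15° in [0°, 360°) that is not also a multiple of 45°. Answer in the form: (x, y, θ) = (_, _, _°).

The pose lattice has 30·16 = 480 candidates. Test each by forward raycasting.
  (5.5, 2.5, 60°): beam 1 = 3.0000 ≠ 2.8868 ✗
  (5.5, 6.5, 285°): beam 1 = 3.6235 ≠ 2.8868 ✗
  (5.5, 6.5, 240°): beam 1 = 4.0415 ≠ 2.8868 ✗
  (4.5, 5.5, 300°): beam 1 = 3.0000 ≠ 2.8868 ✗
  …
  (4.5, 4.5, 150°): r_1=2.8868, r_2=1.7321, r_3=2.8868, r_4=2.8868 — all match ✓
Only this pose fits every beam.

(x, y, θ) = (4.5, 4.5, 150°)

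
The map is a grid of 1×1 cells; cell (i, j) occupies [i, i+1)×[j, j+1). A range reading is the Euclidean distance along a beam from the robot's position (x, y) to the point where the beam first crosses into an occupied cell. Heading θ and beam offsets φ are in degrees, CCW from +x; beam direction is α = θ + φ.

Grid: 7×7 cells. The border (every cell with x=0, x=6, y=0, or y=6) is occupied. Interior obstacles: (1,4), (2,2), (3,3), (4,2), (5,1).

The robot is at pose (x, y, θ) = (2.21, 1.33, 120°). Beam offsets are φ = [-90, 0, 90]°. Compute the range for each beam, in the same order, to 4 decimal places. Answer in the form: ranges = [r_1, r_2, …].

ranges = [2.0669, 2.4200, 0.6600]

beam 1: φ=-90°, α=30°
  d=(0.8660,0.5000)  start (2,1)  tX=0.9122 tY=1.3400  stride 1/|dx|=1.1547 1/|dy|=2.0000
    cross x-line → (3,1), t=0.9122
    cross y-line → (3,2), t=1.3400
    cross x-line → (4,2), t=2.0669 (wall)
  → r_1 = 2.0669
beam 2: φ=0°, α=120°
  d=(-0.5000,0.8660)  start (2,1)  tX=0.4200 tY=0.7736  stride 1/|dx|=2.0000 1/|dy|=1.1547
    cross x-line → (1,1), t=0.4200
    cross y-line → (1,2), t=0.7736
    cross y-line → (1,3), t=1.9283
    cross x-line → (0,3), t=2.4200 (wall)
  → r_2 = 2.4200
beam 3: φ=90°, α=210°
  d=(-0.8660,-0.5000)  start (2,1)  tX=0.2425 tY=0.6600  stride 1/|dx|=1.1547 1/|dy|=2.0000
    cross x-line → (1,1), t=0.2425
    cross y-line → (1,0), t=0.6600 (wall)
  → r_3 = 0.6600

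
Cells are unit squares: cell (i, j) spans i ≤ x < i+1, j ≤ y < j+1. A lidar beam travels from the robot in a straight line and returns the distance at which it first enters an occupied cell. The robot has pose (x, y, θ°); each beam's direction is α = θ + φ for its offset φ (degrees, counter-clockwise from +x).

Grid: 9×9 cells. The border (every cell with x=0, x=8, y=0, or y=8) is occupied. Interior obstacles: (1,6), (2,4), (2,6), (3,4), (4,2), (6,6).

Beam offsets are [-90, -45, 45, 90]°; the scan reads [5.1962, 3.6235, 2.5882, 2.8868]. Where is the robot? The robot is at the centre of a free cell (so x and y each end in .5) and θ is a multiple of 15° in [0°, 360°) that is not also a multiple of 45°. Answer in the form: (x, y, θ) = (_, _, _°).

Candidates: 43 free-cell centres × 16 headings = 688 poses. Raycast each; keep the one whose scan matches to 4 dp.
  (6.5, 5.5, 105°): beam 1 = 1.5529 ≠ 5.1962 ✗
  (7.5, 2.5, 165°): beam 1 = 1.9319 ≠ 5.1962 ✗
  (5.5, 1.5, 105°): beam 1 = 2.5882 ≠ 5.1962 ✗
  (7.5, 4.5, 300°): beam 1 = 3.0000 ≠ 5.1962 ✗
  …
  (4.5, 5.5, 30°): r_1=5.1962, r_2=3.6235, r_3=2.5882, r_4=2.8868 — all match ✓
Only this pose fits every beam.

(x, y, θ) = (4.5, 5.5, 30°)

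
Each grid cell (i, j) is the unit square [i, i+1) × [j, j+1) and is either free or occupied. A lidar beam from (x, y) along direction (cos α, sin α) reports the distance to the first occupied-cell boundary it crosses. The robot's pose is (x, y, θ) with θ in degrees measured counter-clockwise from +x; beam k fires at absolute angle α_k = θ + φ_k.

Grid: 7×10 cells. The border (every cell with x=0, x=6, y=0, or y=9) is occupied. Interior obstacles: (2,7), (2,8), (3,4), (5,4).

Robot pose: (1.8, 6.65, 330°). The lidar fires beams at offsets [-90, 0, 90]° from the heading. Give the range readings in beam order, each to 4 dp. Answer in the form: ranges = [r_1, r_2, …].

ranges = [1.6000, 3.6950, 0.4041]

beam 1: φ=-90°, α=240°
  direction (-0.5000, -0.8660); cell (1,6); t to first gridline: x 1.6000, y 0.7506 (then +2.0000 / +1.1547)
    (1,5) via y @ 0.7506
    (0,5) via x @ 1.6000  # hit
  → r_1 = 1.6000
beam 2: φ=0°, α=330°
  direction (0.8660, -0.5000); cell (1,6); t to first gridline: x 0.2309, y 1.3000 (then +1.1547 / +2.0000)
    (2,6) via x @ 0.2309
    (2,5) via y @ 1.3000
    (3,5) via x @ 1.3856
    (4,5) via x @ 2.5403
    (4,4) via y @ 3.3000
    (5,4) via x @ 3.6950  # hit
  → r_2 = 3.6950
beam 3: φ=90°, α=60°
  direction (0.5000, 0.8660); cell (1,6); t to first gridline: x 0.4000, y 0.4041 (then +2.0000 / +1.1547)
    (2,6) via x @ 0.4000
    (2,7) via y @ 0.4041  # hit
  → r_3 = 0.4041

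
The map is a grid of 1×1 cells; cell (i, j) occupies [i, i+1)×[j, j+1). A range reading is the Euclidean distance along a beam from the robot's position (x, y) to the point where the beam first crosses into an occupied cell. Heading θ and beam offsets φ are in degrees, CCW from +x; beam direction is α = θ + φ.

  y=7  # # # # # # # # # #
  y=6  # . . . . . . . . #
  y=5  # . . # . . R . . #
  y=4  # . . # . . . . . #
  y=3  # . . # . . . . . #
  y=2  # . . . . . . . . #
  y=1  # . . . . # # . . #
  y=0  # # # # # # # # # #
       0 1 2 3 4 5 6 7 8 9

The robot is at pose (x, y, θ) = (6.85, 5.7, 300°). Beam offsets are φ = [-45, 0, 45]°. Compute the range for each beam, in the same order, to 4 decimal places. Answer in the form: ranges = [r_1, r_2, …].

ranges = [3.8305, 4.3000, 2.2258]

beam 1: φ=-45°, α=255°
  direction (-0.2588, -0.9659); cell (6,5); t to first gridline: x 3.2841, y 0.7247 (then +3.8637 / +1.0353)
    (6,4) via y @ 0.7247
    (6,3) via y @ 1.7600
    (6,2) via y @ 2.7952
    (5,2) via x @ 3.2841
    (5,1) via y @ 3.8305  # hit
  → r_1 = 3.8305
beam 2: φ=0°, α=300°
  direction (0.5000, -0.8660); cell (6,5); t to first gridline: x 0.3000, y 0.8083 (then +2.0000 / +1.1547)
    (7,5) via x @ 0.3000
    (7,4) via y @ 0.8083
    (7,3) via y @ 1.9630
    (8,3) via x @ 2.3000
    (8,2) via y @ 3.1177
    (8,1) via y @ 4.2724
    (9,1) via x @ 4.3000  # hit
  → r_2 = 4.3000
beam 3: φ=45°, α=345°
  direction (0.9659, -0.2588); cell (6,5); t to first gridline: x 0.1553, y 2.7046 (then +1.0353 / +3.8637)
    (7,5) via x @ 0.1553
    (8,5) via x @ 1.1906
    (9,5) via x @ 2.2258  # hit
  → r_3 = 2.2258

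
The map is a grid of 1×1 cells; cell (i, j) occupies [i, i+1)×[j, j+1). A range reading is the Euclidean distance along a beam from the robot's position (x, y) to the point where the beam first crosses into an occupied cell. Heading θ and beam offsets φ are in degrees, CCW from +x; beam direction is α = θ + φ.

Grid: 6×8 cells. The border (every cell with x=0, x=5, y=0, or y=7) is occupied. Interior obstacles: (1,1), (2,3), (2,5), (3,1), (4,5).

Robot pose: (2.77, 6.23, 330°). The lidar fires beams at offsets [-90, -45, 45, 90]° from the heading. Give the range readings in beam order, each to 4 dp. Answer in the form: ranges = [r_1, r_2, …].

beam 1: φ=-90°, α=240°
  dir = (cos 240°, sin 240°) = (-0.5000, -0.8660); from cell (2,6)
  next x-line at t=1.5400, next y-line at t=0.2656; Δt_x=2.0000, Δt_y=1.1547
    y: enter (2,5) at t=0.2656 ← occupied
  → r_1 = 0.2656
beam 2: φ=-45°, α=285°
  dir = (cos 285°, sin 285°) = (0.2588, -0.9659); from cell (2,6)
  next x-line at t=0.8887, next y-line at t=0.2381; Δt_x=3.8637, Δt_y=1.0353
    y: enter (2,5) at t=0.2381 ← occupied
  → r_2 = 0.2381
beam 3: φ=45°, α=15°
  dir = (cos 15°, sin 15°) = (0.9659, 0.2588); from cell (2,6)
  next x-line at t=0.2381, next y-line at t=2.9751; Δt_x=1.0353, Δt_y=3.8637
    x: enter (3,6) at t=0.2381
    x: enter (4,6) at t=1.2734
    x: enter (5,6) at t=2.3087 ← occupied
  → r_3 = 2.3087
beam 4: φ=90°, α=60°
  dir = (cos 60°, sin 60°) = (0.5000, 0.8660); from cell (2,6)
  next x-line at t=0.4600, next y-line at t=0.8891; Δt_x=2.0000, Δt_y=1.1547
    x: enter (3,6) at t=0.4600
    y: enter (3,7) at t=0.8891 ← occupied
  → r_4 = 0.8891

ranges = [0.2656, 0.2381, 2.3087, 0.8891]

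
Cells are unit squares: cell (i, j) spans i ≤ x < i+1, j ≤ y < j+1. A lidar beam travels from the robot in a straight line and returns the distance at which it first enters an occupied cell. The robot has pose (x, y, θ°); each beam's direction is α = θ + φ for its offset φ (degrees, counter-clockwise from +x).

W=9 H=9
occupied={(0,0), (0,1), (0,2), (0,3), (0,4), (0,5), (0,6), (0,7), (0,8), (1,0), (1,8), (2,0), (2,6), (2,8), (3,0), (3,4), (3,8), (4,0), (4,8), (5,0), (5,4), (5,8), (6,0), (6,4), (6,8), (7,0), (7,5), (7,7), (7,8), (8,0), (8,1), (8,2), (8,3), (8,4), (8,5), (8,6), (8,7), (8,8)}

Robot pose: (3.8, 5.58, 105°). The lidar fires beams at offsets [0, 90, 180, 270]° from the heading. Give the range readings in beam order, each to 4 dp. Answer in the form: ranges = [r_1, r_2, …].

ranges = [2.5054, 2.8988, 0.6005, 4.3482]

beam 1: φ=0°, α=105°
  dir = (cos 105°, sin 105°) = (-0.2588, 0.9659); from cell (3,5)
  next x-line at t=3.0910, next y-line at t=0.4348; Δt_x=3.8637, Δt_y=1.0353
    y: enter (3,6) at t=0.4348
    y: enter (3,7) at t=1.4701
    y: enter (3,8) at t=2.5054 ← occupied
  → r_1 = 2.5054
beam 2: φ=90°, α=195°
  dir = (cos 195°, sin 195°) = (-0.9659, -0.2588); from cell (3,5)
  next x-line at t=0.8282, next y-line at t=2.2409; Δt_x=1.0353, Δt_y=3.8637
    x: enter (2,5) at t=0.8282
    x: enter (1,5) at t=1.8635
    y: enter (1,4) at t=2.2409
    x: enter (0,4) at t=2.8988 ← occupied
  → r_2 = 2.8988
beam 3: φ=180°, α=285°
  dir = (cos 285°, sin 285°) = (0.2588, -0.9659); from cell (3,5)
  next x-line at t=0.7727, next y-line at t=0.6005; Δt_x=3.8637, Δt_y=1.0353
    y: enter (3,4) at t=0.6005 ← occupied
  → r_3 = 0.6005
beam 4: φ=270°, α=15°
  dir = (cos 15°, sin 15°) = (0.9659, 0.2588); from cell (3,5)
  next x-line at t=0.2071, next y-line at t=1.6228; Δt_x=1.0353, Δt_y=3.8637
    x: enter (4,5) at t=0.2071
    x: enter (5,5) at t=1.2423
    y: enter (5,6) at t=1.6228
    x: enter (6,6) at t=2.2776
    x: enter (7,6) at t=3.3129
    x: enter (8,6) at t=4.3482 ← occupied
  → r_4 = 4.3482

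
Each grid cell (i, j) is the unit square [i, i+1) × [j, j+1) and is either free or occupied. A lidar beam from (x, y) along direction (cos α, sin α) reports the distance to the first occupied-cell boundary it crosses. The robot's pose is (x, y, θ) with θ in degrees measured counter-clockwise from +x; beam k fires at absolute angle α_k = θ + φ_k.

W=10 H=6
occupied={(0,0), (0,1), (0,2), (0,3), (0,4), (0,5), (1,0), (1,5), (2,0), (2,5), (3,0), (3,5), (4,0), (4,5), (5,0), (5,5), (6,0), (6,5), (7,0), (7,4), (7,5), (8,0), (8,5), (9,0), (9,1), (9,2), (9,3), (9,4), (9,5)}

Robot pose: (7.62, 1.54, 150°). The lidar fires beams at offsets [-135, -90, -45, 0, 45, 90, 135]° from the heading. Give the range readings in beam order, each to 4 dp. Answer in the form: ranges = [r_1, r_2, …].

beam 1: φ=-135°, α=15°
  dir = (cos 15°, sin 15°) = (0.9659, 0.2588); from cell (7,1)
  next x-line at t=0.3934, next y-line at t=1.7773; Δt_x=1.0353, Δt_y=3.8637
    x: enter (8,1) at t=0.3934
    x: enter (9,1) at t=1.4287 ← occupied
  → r_1 = 1.4287
beam 2: φ=-90°, α=60°
  dir = (cos 60°, sin 60°) = (0.5000, 0.8660); from cell (7,1)
  next x-line at t=0.7600, next y-line at t=0.5312; Δt_x=2.0000, Δt_y=1.1547
    y: enter (7,2) at t=0.5312
    x: enter (8,2) at t=0.7600
    y: enter (8,3) at t=1.6859
    x: enter (9,3) at t=2.7600 ← occupied
  → r_2 = 2.7600
beam 3: φ=-45°, α=105°
  dir = (cos 105°, sin 105°) = (-0.2588, 0.9659); from cell (7,1)
  next x-line at t=2.3955, next y-line at t=0.4762; Δt_x=3.8637, Δt_y=1.0353
    y: enter (7,2) at t=0.4762
    y: enter (7,3) at t=1.5115
    x: enter (6,3) at t=2.3955
    y: enter (6,4) at t=2.5468
    y: enter (6,5) at t=3.5821 ← occupied
  → r_3 = 3.5821
beam 4: φ=0°, α=150°
  dir = (cos 150°, sin 150°) = (-0.8660, 0.5000); from cell (7,1)
  next x-line at t=0.7159, next y-line at t=0.9200; Δt_x=1.1547, Δt_y=2.0000
    x: enter (6,1) at t=0.7159
    y: enter (6,2) at t=0.9200
    x: enter (5,2) at t=1.8706
    y: enter (5,3) at t=2.9200
    x: enter (4,3) at t=3.0253
    x: enter (3,3) at t=4.1800
    y: enter (3,4) at t=4.9200
    x: enter (2,4) at t=5.3347
    x: enter (1,4) at t=6.4894
    y: enter (1,5) at t=6.9200 ← occupied
  → r_4 = 6.9200
beam 5: φ=45°, α=195°
  dir = (cos 195°, sin 195°) = (-0.9659, -0.2588); from cell (7,1)
  next x-line at t=0.6419, next y-line at t=2.0864; Δt_x=1.0353, Δt_y=3.8637
    x: enter (6,1) at t=0.6419
    x: enter (5,1) at t=1.6771
    y: enter (5,0) at t=2.0864 ← occupied
  → r_5 = 2.0864
beam 6: φ=90°, α=240°
  dir = (cos 240°, sin 240°) = (-0.5000, -0.8660); from cell (7,1)
  next x-line at t=1.2400, next y-line at t=0.6235; Δt_x=2.0000, Δt_y=1.1547
    y: enter (7,0) at t=0.6235 ← occupied
  → r_6 = 0.6235
beam 7: φ=135°, α=285°
  dir = (cos 285°, sin 285°) = (0.2588, -0.9659); from cell (7,1)
  next x-line at t=1.4682, next y-line at t=0.5590; Δt_x=3.8637, Δt_y=1.0353
    y: enter (7,0) at t=0.5590 ← occupied
  → r_7 = 0.5590

ranges = [1.4287, 2.7600, 3.5821, 6.9200, 2.0864, 0.6235, 0.5590]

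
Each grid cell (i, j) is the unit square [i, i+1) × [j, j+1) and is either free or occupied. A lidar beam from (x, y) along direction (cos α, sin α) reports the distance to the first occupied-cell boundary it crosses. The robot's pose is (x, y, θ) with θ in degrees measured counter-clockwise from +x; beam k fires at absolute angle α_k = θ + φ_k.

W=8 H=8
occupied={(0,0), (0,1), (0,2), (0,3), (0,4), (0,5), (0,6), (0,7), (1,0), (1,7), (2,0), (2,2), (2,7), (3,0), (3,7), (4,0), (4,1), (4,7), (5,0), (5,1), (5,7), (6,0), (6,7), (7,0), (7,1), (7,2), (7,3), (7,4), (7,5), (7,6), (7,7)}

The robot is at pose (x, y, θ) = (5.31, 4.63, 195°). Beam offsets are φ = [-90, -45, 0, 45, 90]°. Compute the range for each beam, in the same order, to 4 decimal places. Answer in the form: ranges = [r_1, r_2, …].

beam 1: φ=-90°, α=105°
  direction (-0.2588, 0.9659); cell (5,4); t to first gridline: x 1.1977, y 0.3831 (then +3.8637 / +1.0353)
    (5,5) via y @ 0.3831
    (4,5) via x @ 1.1977
    (4,6) via y @ 1.4183
    (4,7) via y @ 2.4536  # hit
  → r_1 = 2.4536
beam 2: φ=-45°, α=150°
  direction (-0.8660, 0.5000); cell (5,4); t to first gridline: x 0.3580, y 0.7400 (then +1.1547 / +2.0000)
    (4,4) via x @ 0.3580
    (4,5) via y @ 0.7400
    (3,5) via x @ 1.5127
    (2,5) via x @ 2.6674
    (2,6) via y @ 2.7400
    (1,6) via x @ 3.8221
    (1,7) via y @ 4.7400  # hit
  → r_2 = 4.7400
beam 3: φ=0°, α=195°
  direction (-0.9659, -0.2588); cell (5,4); t to first gridline: x 0.3209, y 2.4341 (then +1.0353 / +3.8637)
    (4,4) via x @ 0.3209
    (3,4) via x @ 1.3562
    (2,4) via x @ 2.3915
    (2,3) via y @ 2.4341
    (1,3) via x @ 3.4268
    (0,3) via x @ 4.4620  # hit
  → r_3 = 4.4620
beam 4: φ=45°, α=240°
  direction (-0.5000, -0.8660); cell (5,4); t to first gridline: x 0.6200, y 0.7275 (then +2.0000 / +1.1547)
    (4,4) via x @ 0.6200
    (4,3) via y @ 0.7275
    (4,2) via y @ 1.8822
    (3,2) via x @ 2.6200
    (3,1) via y @ 3.0369
    (3,0) via y @ 4.1916  # hit
  → r_4 = 4.1916
beam 5: φ=90°, α=285°
  direction (0.2588, -0.9659); cell (5,4); t to first gridline: x 2.6660, y 0.6522 (then +3.8637 / +1.0353)
    (5,3) via y @ 0.6522
    (5,2) via y @ 1.6875
    (6,2) via x @ 2.6660
    (6,1) via y @ 2.7228
    (6,0) via y @ 3.7581  # hit
  → r_5 = 3.7581

ranges = [2.4536, 4.7400, 4.4620, 4.1916, 3.7581]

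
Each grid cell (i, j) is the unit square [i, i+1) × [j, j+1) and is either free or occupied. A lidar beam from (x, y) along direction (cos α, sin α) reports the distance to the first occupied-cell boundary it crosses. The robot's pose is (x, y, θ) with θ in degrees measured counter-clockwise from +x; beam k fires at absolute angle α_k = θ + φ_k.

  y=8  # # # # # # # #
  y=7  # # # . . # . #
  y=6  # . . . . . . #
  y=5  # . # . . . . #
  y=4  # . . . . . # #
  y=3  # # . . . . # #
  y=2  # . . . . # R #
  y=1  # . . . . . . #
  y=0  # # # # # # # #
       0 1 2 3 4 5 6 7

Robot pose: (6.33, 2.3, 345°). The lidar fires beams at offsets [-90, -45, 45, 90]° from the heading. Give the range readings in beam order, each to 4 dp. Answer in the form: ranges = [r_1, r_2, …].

beam 1: φ=-90°, α=255°
  direction (-0.2588, -0.9659); cell (6,2); t to first gridline: x 1.2750, y 0.3106 (then +3.8637 / +1.0353)
    (6,1) via y @ 0.3106
    (5,1) via x @ 1.2750
    (5,0) via y @ 1.3459  # hit
  → r_1 = 1.3459
beam 2: φ=-45°, α=300°
  direction (0.5000, -0.8660); cell (6,2); t to first gridline: x 1.3400, y 0.3464 (then +2.0000 / +1.1547)
    (6,1) via y @ 0.3464
    (7,1) via x @ 1.3400  # hit
  → r_2 = 1.3400
beam 3: φ=45°, α=30°
  direction (0.8660, 0.5000); cell (6,2); t to first gridline: x 0.7736, y 1.4000 (then +1.1547 / +2.0000)
    (7,2) via x @ 0.7736  # hit
  → r_3 = 0.7736
beam 4: φ=90°, α=75°
  direction (0.2588, 0.9659); cell (6,2); t to first gridline: x 2.5887, y 0.7247 (then +3.8637 / +1.0353)
    (6,3) via y @ 0.7247  # hit
  → r_4 = 0.7247

ranges = [1.3459, 1.3400, 0.7736, 0.7247]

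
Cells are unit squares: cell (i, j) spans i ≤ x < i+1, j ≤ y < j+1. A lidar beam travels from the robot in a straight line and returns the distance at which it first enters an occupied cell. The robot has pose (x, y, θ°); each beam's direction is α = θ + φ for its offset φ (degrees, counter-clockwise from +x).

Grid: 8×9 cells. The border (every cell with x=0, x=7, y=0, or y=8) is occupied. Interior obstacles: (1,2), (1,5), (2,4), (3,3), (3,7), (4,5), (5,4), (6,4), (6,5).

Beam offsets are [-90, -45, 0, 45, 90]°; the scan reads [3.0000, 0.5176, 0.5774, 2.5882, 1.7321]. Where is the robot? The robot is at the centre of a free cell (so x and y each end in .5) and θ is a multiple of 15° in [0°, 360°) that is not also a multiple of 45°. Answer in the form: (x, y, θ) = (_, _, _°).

The pose lattice has 33·16 = 528 candidates. Test each by forward raycasting.
  (3.5, 1.5, 300°): beam 1 = 1.0000 ≠ 3.0000 ✗
  (4.5, 4.5, 330°): beam 1 = 1.0000 ≠ 3.0000 ✗
  (6.5, 3.5, 330°): beam 1 = 2.8868 ≠ 3.0000 ✗
  …
  (3.5, 6.5, 120°): r_1=3.0000, r_2=0.5176, r_3=0.5774, r_4=2.5882, r_5=1.7321 — all match ✓
No second candidate reproduces the full scan.

(x, y, θ) = (3.5, 6.5, 120°)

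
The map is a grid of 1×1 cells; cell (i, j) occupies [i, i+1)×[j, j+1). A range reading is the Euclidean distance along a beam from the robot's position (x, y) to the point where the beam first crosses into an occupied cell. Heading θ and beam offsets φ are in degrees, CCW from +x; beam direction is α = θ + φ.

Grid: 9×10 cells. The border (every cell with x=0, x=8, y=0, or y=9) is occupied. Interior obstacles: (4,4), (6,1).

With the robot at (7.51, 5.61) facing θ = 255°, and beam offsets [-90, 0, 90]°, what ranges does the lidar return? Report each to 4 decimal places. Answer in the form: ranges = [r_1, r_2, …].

ranges = [6.7396, 3.7373, 0.5073]

beam 1: φ=-90°, α=165°
  dir = (cos 165°, sin 165°) = (-0.9659, 0.2588); from cell (7,5)
  next x-line at t=0.5280, next y-line at t=1.5068; Δt_x=1.0353, Δt_y=3.8637
    x: enter (6,5) at t=0.5280
    y: enter (6,6) at t=1.5068
    x: enter (5,6) at t=1.5633
    x: enter (4,6) at t=2.5985
    x: enter (3,6) at t=3.6338
    x: enter (2,6) at t=4.6691
    y: enter (2,7) at t=5.3705
    x: enter (1,7) at t=5.7044
    x: enter (0,7) at t=6.7396 ← occupied
  → r_1 = 6.7396
beam 2: φ=0°, α=255°
  dir = (cos 255°, sin 255°) = (-0.2588, -0.9659); from cell (7,5)
  next x-line at t=1.9705, next y-line at t=0.6315; Δt_x=3.8637, Δt_y=1.0353
    y: enter (7,4) at t=0.6315
    y: enter (7,3) at t=1.6668
    x: enter (6,3) at t=1.9705
    y: enter (6,2) at t=2.7021
    y: enter (6,1) at t=3.7373 ← occupied
  → r_2 = 3.7373
beam 3: φ=90°, α=345°
  dir = (cos 345°, sin 345°) = (0.9659, -0.2588); from cell (7,5)
  next x-line at t=0.5073, next y-line at t=2.3569; Δt_x=1.0353, Δt_y=3.8637
    x: enter (8,5) at t=0.5073 ← occupied
  → r_3 = 0.5073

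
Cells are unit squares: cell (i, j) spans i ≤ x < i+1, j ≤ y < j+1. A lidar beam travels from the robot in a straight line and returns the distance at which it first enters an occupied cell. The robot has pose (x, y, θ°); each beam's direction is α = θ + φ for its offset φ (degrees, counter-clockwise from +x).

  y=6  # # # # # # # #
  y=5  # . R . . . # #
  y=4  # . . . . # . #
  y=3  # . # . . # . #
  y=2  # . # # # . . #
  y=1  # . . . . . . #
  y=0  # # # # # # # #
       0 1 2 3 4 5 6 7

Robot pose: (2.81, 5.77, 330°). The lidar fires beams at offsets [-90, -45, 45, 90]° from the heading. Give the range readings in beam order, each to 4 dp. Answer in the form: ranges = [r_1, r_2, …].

beam 1: φ=-90°, α=240°
  direction (-0.5000, -0.8660); cell (2,5); t to first gridline: x 1.6200, y 0.8891 (then +2.0000 / +1.1547)
    (2,4) via y @ 0.8891
    (1,4) via x @ 1.6200
    (1,3) via y @ 2.0438
    (1,2) via y @ 3.1985
    (0,2) via x @ 3.6200  # hit
  → r_1 = 3.6200
beam 2: φ=-45°, α=285°
  direction (0.2588, -0.9659); cell (2,5); t to first gridline: x 0.7341, y 0.7972 (then +3.8637 / +1.0353)
    (3,5) via x @ 0.7341
    (3,4) via y @ 0.7972
    (3,3) via y @ 1.8324
    (3,2) via y @ 2.8677  # hit
  → r_2 = 2.8677
beam 3: φ=45°, α=15°
  direction (0.9659, 0.2588); cell (2,5); t to first gridline: x 0.1967, y 0.8887 (then +1.0353 / +3.8637)
    (3,5) via x @ 0.1967
    (3,6) via y @ 0.8887  # hit
  → r_3 = 0.8887
beam 4: φ=90°, α=60°
  direction (0.5000, 0.8660); cell (2,5); t to first gridline: x 0.3800, y 0.2656 (then +2.0000 / +1.1547)
    (2,6) via y @ 0.2656  # hit
  → r_4 = 0.2656

ranges = [3.6200, 2.8677, 0.8887, 0.2656]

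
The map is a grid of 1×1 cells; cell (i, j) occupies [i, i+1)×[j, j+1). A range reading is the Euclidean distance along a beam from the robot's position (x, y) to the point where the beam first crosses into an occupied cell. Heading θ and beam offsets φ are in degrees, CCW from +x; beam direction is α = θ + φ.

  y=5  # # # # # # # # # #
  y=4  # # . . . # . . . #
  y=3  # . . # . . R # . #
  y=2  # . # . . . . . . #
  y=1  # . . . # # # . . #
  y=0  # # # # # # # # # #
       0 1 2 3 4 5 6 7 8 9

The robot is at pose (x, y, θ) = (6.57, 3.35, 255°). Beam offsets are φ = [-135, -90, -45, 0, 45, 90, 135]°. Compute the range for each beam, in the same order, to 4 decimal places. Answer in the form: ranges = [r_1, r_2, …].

ranges = [1.1400, 4.7312, 2.7000, 1.3976, 2.7135, 0.4452, 0.4965]

beam 1: φ=-135°, α=120°
  cosα=-0.5000 sinα=0.8660 | (6,3) | tMaxX 1.1400 tMaxY 0.7506 | tΔX 2.0000 tΔY 1.1547
    t=0.7506 [y] (6,4)
    t=1.1400 [x] (5,4) — stop
  → r_1 = 1.1400
beam 2: φ=-90°, α=165°
  cosα=-0.9659 sinα=0.2588 | (6,3) | tMaxX 0.5901 tMaxY 2.5114 | tΔX 1.0353 tΔY 3.8637
    t=0.5901 [x] (5,3)
    t=1.6254 [x] (4,3)
    t=2.5114 [y] (4,4)
    t=2.6607 [x] (3,4)
    t=3.6959 [x] (2,4)
    t=4.7312 [x] (1,4) — stop
  → r_2 = 4.7312
beam 3: φ=-45°, α=210°
  cosα=-0.8660 sinα=-0.5000 | (6,3) | tMaxX 0.6582 tMaxY 0.7000 | tΔX 1.1547 tΔY 2.0000
    t=0.6582 [x] (5,3)
    t=0.7000 [y] (5,2)
    t=1.8129 [x] (4,2)
    t=2.7000 [y] (4,1) — stop
  → r_3 = 2.7000
beam 4: φ=0°, α=255°
  cosα=-0.2588 sinα=-0.9659 | (6,3) | tMaxX 2.2023 tMaxY 0.3623 | tΔX 3.8637 tΔY 1.0353
    t=0.3623 [y] (6,2)
    t=1.3976 [y] (6,1) — stop
  → r_4 = 1.3976
beam 5: φ=45°, α=300°
  cosα=0.5000 sinα=-0.8660 | (6,3) | tMaxX 0.8600 tMaxY 0.4041 | tΔX 2.0000 tΔY 1.1547
    t=0.4041 [y] (6,2)
    t=0.8600 [x] (7,2)
    t=1.5588 [y] (7,1)
    t=2.7135 [y] (7,0) — stop
  → r_5 = 2.7135
beam 6: φ=90°, α=345°
  cosα=0.9659 sinα=-0.2588 | (6,3) | tMaxX 0.4452 tMaxY 1.3523 | tΔX 1.0353 tΔY 3.8637
    t=0.4452 [x] (7,3) — stop
  → r_6 = 0.4452
beam 7: φ=135°, α=30°
  cosα=0.8660 sinα=0.5000 | (6,3) | tMaxX 0.4965 tMaxY 1.3000 | tΔX 1.1547 tΔY 2.0000
    t=0.4965 [x] (7,3) — stop
  → r_7 = 0.4965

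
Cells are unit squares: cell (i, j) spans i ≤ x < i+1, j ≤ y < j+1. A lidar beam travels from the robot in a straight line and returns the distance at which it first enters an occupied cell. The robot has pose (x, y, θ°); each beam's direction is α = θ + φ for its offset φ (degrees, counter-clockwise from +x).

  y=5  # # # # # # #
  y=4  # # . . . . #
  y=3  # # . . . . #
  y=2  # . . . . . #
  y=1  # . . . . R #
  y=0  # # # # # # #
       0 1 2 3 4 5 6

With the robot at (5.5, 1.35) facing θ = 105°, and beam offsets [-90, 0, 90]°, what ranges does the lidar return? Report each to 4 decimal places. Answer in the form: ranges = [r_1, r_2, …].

ranges = [0.5176, 3.7788, 1.3523]

beam 1: φ=-90°, α=15°
  cosα=0.9659 sinα=0.2588 | (5,1) | tMaxX 0.5176 tMaxY 2.5114 | tΔX 1.0353 tΔY 3.8637
    t=0.5176 [x] (6,1) — stop
  → r_1 = 0.5176
beam 2: φ=0°, α=105°
  cosα=-0.2588 sinα=0.9659 | (5,1) | tMaxX 1.9319 tMaxY 0.6729 | tΔX 3.8637 tΔY 1.0353
    t=0.6729 [y] (5,2)
    t=1.7082 [y] (5,3)
    t=1.9319 [x] (4,3)
    t=2.7435 [y] (4,4)
    t=3.7788 [y] (4,5) — stop
  → r_2 = 3.7788
beam 3: φ=90°, α=195°
  cosα=-0.9659 sinα=-0.2588 | (5,1) | tMaxX 0.5176 tMaxY 1.3523 | tΔX 1.0353 tΔY 3.8637
    t=0.5176 [x] (4,1)
    t=1.3523 [y] (4,0) — stop
  → r_3 = 1.3523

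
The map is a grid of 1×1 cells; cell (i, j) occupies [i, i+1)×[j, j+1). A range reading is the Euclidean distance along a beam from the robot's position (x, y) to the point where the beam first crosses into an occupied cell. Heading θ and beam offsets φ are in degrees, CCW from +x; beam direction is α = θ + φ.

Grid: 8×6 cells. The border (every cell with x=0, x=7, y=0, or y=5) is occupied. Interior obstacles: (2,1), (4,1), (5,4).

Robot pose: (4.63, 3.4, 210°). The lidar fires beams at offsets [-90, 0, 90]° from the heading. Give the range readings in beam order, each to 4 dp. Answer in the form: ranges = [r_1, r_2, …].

ranges = [1.8475, 2.8000, 2.7713]

beam 1: φ=-90°, α=120°
  dir = (cos 120°, sin 120°) = (-0.5000, 0.8660); from cell (4,3)
  next x-line at t=1.2600, next y-line at t=0.6928; Δt_x=2.0000, Δt_y=1.1547
    y: enter (4,4) at t=0.6928
    x: enter (3,4) at t=1.2600
    y: enter (3,5) at t=1.8475 ← occupied
  → r_1 = 1.8475
beam 2: φ=0°, α=210°
  dir = (cos 210°, sin 210°) = (-0.8660, -0.5000); from cell (4,3)
  next x-line at t=0.7275, next y-line at t=0.8000; Δt_x=1.1547, Δt_y=2.0000
    x: enter (3,3) at t=0.7275
    y: enter (3,2) at t=0.8000
    x: enter (2,2) at t=1.8822
    y: enter (2,1) at t=2.8000 ← occupied
  → r_2 = 2.8000
beam 3: φ=90°, α=300°
  dir = (cos 300°, sin 300°) = (0.5000, -0.8660); from cell (4,3)
  next x-line at t=0.7400, next y-line at t=0.4619; Δt_x=2.0000, Δt_y=1.1547
    y: enter (4,2) at t=0.4619
    x: enter (5,2) at t=0.7400
    y: enter (5,1) at t=1.6166
    x: enter (6,1) at t=2.7400
    y: enter (6,0) at t=2.7713 ← occupied
  → r_3 = 2.7713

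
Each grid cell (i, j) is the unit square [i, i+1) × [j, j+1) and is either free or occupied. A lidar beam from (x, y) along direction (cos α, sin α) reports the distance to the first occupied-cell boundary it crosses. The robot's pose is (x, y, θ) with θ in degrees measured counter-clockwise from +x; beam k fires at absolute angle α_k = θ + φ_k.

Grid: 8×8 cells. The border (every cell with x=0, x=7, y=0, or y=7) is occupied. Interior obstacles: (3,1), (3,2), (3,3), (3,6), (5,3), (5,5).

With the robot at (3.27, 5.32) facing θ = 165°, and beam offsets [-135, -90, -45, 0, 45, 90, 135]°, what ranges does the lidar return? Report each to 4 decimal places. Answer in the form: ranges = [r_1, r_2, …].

ranges = [3.3600, 0.7040, 1.9399, 2.3501, 2.6212, 4.4724, 4.9883]

beam 1: φ=-135°, α=30°
  direction (0.8660, 0.5000); cell (3,5); t to first gridline: x 0.8429, y 1.3600 (then +1.1547 / +2.0000)
    (4,5) via x @ 0.8429
    (4,6) via y @ 1.3600
    (5,6) via x @ 1.9976
    (6,6) via x @ 3.1523
    (6,7) via y @ 3.3600  # hit
  → r_1 = 3.3600
beam 2: φ=-90°, α=75°
  direction (0.2588, 0.9659); cell (3,5); t to first gridline: x 2.8205, y 0.7040 (then +3.8637 / +1.0353)
    (3,6) via y @ 0.7040  # hit
  → r_2 = 0.7040
beam 3: φ=-45°, α=120°
  direction (-0.5000, 0.8660); cell (3,5); t to first gridline: x 0.5400, y 0.7852 (then +2.0000 / +1.1547)
    (2,5) via x @ 0.5400
    (2,6) via y @ 0.7852
    (2,7) via y @ 1.9399  # hit
  → r_3 = 1.9399
beam 4: φ=0°, α=165°
  direction (-0.9659, 0.2588); cell (3,5); t to first gridline: x 0.2795, y 2.6273 (then +1.0353 / +3.8637)
    (2,5) via x @ 0.2795
    (1,5) via x @ 1.3148
    (0,5) via x @ 2.3501  # hit
  → r_4 = 2.3501
beam 5: φ=45°, α=210°
  direction (-0.8660, -0.5000); cell (3,5); t to first gridline: x 0.3118, y 0.6400 (then +1.1547 / +2.0000)
    (2,5) via x @ 0.3118
    (2,4) via y @ 0.6400
    (1,4) via x @ 1.4665
    (0,4) via x @ 2.6212  # hit
  → r_5 = 2.6212
beam 6: φ=90°, α=255°
  direction (-0.2588, -0.9659); cell (3,5); t to first gridline: x 1.0432, y 0.3313 (then +3.8637 / +1.0353)
    (3,4) via y @ 0.3313
    (2,4) via x @ 1.0432
    (2,3) via y @ 1.3666
    (2,2) via y @ 2.4018
    (2,1) via y @ 3.4371
    (2,0) via y @ 4.4724  # hit
  → r_6 = 4.4724
beam 7: φ=135°, α=300°
  direction (0.5000, -0.8660); cell (3,5); t to first gridline: x 1.4600, y 0.3695 (then +2.0000 / +1.1547)
    (3,4) via y @ 0.3695
    (4,4) via x @ 1.4600
    (4,3) via y @ 1.5242
    (4,2) via y @ 2.6789
    (5,2) via x @ 3.4600
    (5,1) via y @ 3.8336
    (5,0) via y @ 4.9883  # hit
  → r_7 = 4.9883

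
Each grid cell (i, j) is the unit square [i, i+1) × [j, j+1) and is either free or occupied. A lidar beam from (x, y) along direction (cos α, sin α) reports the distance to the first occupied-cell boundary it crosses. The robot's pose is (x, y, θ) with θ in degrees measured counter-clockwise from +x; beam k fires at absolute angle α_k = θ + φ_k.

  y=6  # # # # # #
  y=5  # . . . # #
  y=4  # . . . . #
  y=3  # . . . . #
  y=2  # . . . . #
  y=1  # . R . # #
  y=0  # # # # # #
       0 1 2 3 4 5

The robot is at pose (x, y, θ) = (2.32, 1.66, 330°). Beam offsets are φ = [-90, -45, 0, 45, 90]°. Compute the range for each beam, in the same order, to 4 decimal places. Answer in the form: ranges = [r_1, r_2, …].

ranges = [0.7621, 0.6833, 1.3200, 2.7745, 3.8567]

beam 1: φ=-90°, α=240°
  cosα=-0.5000 sinα=-0.8660 | (2,1) | tMaxX 0.6400 tMaxY 0.7621 | tΔX 2.0000 tΔY 1.1547
    t=0.6400 [x] (1,1)
    t=0.7621 [y] (1,0) — stop
  → r_1 = 0.7621
beam 2: φ=-45°, α=285°
  cosα=0.2588 sinα=-0.9659 | (2,1) | tMaxX 2.6273 tMaxY 0.6833 | tΔX 3.8637 tΔY 1.0353
    t=0.6833 [y] (2,0) — stop
  → r_2 = 0.6833
beam 3: φ=0°, α=330°
  cosα=0.8660 sinα=-0.5000 | (2,1) | tMaxX 0.7852 tMaxY 1.3200 | tΔX 1.1547 tΔY 2.0000
    t=0.7852 [x] (3,1)
    t=1.3200 [y] (3,0) — stop
  → r_3 = 1.3200
beam 4: φ=45°, α=15°
  cosα=0.9659 sinα=0.2588 | (2,1) | tMaxX 0.7040 tMaxY 1.3137 | tΔX 1.0353 tΔY 3.8637
    t=0.7040 [x] (3,1)
    t=1.3137 [y] (3,2)
    t=1.7393 [x] (4,2)
    t=2.7745 [x] (5,2) — stop
  → r_4 = 2.7745
beam 5: φ=90°, α=60°
  cosα=0.5000 sinα=0.8660 | (2,1) | tMaxX 1.3600 tMaxY 0.3926 | tΔX 2.0000 tΔY 1.1547
    t=0.3926 [y] (2,2)
    t=1.3600 [x] (3,2)
    t=1.5473 [y] (3,3)
    t=2.7020 [y] (3,4)
    t=3.3600 [x] (4,4)
    t=3.8567 [y] (4,5) — stop
  → r_5 = 3.8567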